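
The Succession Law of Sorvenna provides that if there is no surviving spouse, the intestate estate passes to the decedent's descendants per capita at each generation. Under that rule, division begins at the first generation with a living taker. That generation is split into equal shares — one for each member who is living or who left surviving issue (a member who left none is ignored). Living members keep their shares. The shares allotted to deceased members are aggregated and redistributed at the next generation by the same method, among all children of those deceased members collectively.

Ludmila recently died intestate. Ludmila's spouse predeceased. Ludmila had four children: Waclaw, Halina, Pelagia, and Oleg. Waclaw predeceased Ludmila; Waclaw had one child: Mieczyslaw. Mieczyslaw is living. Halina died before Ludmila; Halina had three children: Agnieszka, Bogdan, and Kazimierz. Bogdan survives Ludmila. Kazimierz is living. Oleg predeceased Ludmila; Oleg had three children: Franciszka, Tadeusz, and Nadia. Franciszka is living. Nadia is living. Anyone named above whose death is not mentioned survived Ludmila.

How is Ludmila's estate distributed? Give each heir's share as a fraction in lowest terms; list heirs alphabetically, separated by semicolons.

There is no surviving spouse, so the entire estate passes to Ludmila's descendants per capita at each generation.
At generation 1 (Waclaw, Halina, Pelagia, Oleg) there are 4 shares of (1)/4 = 1/4 each.
Living: Pelagia — each takes 1/4.
Deceased: Waclaw, Halina, and Oleg. Their combined 3/4 is pooled and carried to generation 2.
At generation 2 (Mieczyslaw, Agnieszka, Bogdan, Kazimierz, Franciszka, Tadeusz, Nadia) there are 7 shares of (3/4)/7 = 3/28 each.
Living: Mieczyslaw, Agnieszka, Bogdan, Kazimierz, Franciszka, Tadeusz, and Nadia — each takes 3/28.

Agnieszka 3/28; Bogdan 3/28; Franciszka 3/28; Kazimierz 3/28; Mieczyslaw 3/28; Nadia 3/28; Pelagia 1/4; Tadeusz 3/28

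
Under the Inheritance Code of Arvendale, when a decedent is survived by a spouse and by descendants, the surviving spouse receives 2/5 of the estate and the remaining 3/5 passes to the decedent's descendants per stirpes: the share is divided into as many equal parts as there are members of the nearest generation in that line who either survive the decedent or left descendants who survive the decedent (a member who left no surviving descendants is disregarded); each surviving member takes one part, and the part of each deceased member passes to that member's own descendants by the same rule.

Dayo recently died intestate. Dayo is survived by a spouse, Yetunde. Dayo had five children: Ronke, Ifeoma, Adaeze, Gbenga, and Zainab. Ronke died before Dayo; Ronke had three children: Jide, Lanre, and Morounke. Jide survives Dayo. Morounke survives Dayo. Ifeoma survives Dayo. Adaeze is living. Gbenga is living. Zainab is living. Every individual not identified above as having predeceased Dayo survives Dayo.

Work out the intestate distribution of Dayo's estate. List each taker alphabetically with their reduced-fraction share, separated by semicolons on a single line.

Yetunde, as surviving spouse, takes 2/5.
The remaining 3/5 passes to Dayo's descendants per stirpes.
The 3/5 is divided into 5 equal shares of 3/25 among Ronke, Ifeoma, Adaeze, Gbenga, Zainab.
Ronke predeceased; the 3/25 allotted to Ronke's branch passes to Ronke's issue by representation.
The 3/25 is divided into 3 equal shares of 1/25 among Jide, Lanre, Morounke.
Jide is living and takes 1/25.
Lanre is living and takes 1/25.
Morounke is living and takes 1/25.
Ifeoma is living and takes 3/25.
Adaeze is living and takes 3/25.
Gbenga is living and takes 3/25.
Zainab is living and takes 3/25.

Adaeze 3/25; Gbenga 3/25; Ifeoma 3/25; Jide 1/25; Lanre 1/25; Morounke 1/25; Yetunde 2/5; Zainab 3/25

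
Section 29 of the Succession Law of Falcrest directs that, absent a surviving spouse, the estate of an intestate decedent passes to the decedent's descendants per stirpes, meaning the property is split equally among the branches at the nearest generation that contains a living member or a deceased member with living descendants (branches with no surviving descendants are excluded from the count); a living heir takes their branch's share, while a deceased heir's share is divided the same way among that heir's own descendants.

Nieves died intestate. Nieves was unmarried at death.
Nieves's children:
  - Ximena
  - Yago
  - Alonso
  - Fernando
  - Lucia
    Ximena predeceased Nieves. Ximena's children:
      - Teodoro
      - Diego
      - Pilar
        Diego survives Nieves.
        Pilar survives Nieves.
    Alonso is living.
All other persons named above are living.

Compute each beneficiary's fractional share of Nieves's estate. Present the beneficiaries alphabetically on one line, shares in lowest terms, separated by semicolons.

There is no surviving spouse, so the entire estate passes to Nieves's descendants per stirpes.
The estate is divided into 5 equal shares of 1/5 among Ximena, Yago, Alonso, Fernando, Lucia.
Ximena predeceased; the 1/5 allotted to Ximena's branch passes to Ximena's issue by representation.
The 1/5 is divided into 3 equal shares of 1/15 among Teodoro, Diego, Pilar.
Teodoro is living and takes 1/15.
Diego is living and takes 1/15.
Pilar is living and takes 1/15.
Yago is living and takes 1/5.
Alonso is living and takes 1/5.
Fernando is living and takes 1/5.
Lucia is living and takes 1/5.

Alonso 1/5; Diego 1/15; Fernando 1/5; Lucia 1/5; Pilar 1/15; Teodoro 1/15; Yago 1/5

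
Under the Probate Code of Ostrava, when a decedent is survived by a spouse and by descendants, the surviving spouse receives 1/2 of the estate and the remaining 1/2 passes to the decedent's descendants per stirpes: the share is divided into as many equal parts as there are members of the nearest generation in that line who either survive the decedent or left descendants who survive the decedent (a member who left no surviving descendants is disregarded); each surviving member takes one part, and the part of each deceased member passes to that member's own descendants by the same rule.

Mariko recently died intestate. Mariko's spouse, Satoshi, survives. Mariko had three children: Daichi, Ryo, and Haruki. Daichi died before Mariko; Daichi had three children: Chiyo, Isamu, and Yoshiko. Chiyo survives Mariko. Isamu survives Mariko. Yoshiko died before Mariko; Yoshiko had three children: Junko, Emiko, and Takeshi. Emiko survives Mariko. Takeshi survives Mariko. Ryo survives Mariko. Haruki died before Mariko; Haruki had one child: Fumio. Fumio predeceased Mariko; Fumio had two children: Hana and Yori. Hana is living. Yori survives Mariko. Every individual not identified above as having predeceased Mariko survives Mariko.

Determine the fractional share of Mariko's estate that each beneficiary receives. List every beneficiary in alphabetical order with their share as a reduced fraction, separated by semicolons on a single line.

Satoshi, as surviving spouse, takes 1/2.
The remaining 1/2 passes to Mariko's descendants per stirpes.
The 1/2 is divided into 3 equal shares of 1/6 among Daichi, Ryo, Haruki.
Daichi predeceased; the 1/6 allotted to Daichi's branch passes to Daichi's issue by representation.
The 1/6 is divided into 3 equal shares of 1/18 among Chiyo, Isamu, Yoshiko.
Chiyo is living and takes 1/18.
Isamu is living and takes 1/18.
Yoshiko predeceased; the 1/18 allotted to Yoshiko's branch passes to Yoshiko's issue by representation.
The 1/18 is divided into 3 equal shares of 1/54 among Junko, Emiko, Takeshi.
Junko is living and takes 1/54.
Emiko is living and takes 1/54.
Takeshi is living and takes 1/54.
Ryo is living and takes 1/6.
Haruki predeceased; the 1/6 allotted to Haruki's branch passes to Haruki's issue by representation.
Fumio's line is the sole branch at this level, so the full 1/6 passes to Fumio's issue by representation.
The 1/6 is divided into 2 equal shares of 1/12 among Hana, Yori.
Hana is living and takes 1/12.
Yori is living and takes 1/12.

Chiyo 1/18; Emiko 1/54; Hana 1/12; Isamu 1/18; Junko 1/54; Ryo 1/6; Satoshi 1/2; Takeshi 1/54; Yori 1/12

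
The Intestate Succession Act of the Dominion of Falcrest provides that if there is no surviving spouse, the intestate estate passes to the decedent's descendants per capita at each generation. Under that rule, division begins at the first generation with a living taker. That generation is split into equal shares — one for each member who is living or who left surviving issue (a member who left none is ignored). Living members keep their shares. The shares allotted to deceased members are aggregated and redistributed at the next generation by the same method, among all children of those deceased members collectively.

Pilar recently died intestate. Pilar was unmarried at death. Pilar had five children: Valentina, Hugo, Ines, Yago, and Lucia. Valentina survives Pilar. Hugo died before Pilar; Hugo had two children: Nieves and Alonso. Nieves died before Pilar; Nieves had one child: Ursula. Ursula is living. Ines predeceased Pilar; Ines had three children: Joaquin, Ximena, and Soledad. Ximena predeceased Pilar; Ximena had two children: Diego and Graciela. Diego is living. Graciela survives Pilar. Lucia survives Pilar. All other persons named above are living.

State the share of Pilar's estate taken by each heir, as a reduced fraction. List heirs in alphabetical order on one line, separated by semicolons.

Alonso 2/25; Diego 4/75; Graciela 4/75; Joaquin 2/25; Lucia 1/5; Soledad 2/25; Ursula 4/75; Valentina 1/5; Yago 1/5

There is no surviving spouse, so the entire estate passes to Pilar's descendants per capita at each generation.
At generation 1 (Valentina, Hugo, Ines, Yago, Lucia) there are 5 shares of (1)/5 = 1/5 each.
Living: Valentina, Yago, and Lucia — each takes 1/5.
Deceased: Hugo and Ines. Their combined 2/5 is pooled and carried to generation 2.
At generation 2 (Nieves, Alonso, Joaquin, Ximena, Soledad) there are 5 shares of (2/5)/5 = 2/25 each.
Living: Alonso, Joaquin, and Soledad — each takes 2/25.
Deceased: Nieves and Ximena. Their combined 4/25 is pooled and carried to generation 3.
At generation 3 (Ursula, Diego, Graciela) there are 3 shares of (4/25)/3 = 4/75 each.
Living: Ursula, Diego, and Graciela — each takes 4/75.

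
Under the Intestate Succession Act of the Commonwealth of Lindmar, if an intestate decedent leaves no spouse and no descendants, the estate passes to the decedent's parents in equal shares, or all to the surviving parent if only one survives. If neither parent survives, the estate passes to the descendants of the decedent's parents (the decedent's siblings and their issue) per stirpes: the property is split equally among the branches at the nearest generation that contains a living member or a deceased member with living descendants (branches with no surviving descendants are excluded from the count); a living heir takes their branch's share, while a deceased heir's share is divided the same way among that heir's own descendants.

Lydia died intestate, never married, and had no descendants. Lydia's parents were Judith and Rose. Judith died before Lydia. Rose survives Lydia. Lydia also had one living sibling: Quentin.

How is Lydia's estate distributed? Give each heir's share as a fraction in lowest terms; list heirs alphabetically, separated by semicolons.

Rose 1

Only one parent, Rose, survives, so Rose takes the entire estate. The siblings take nothing because a surviving parent has priority.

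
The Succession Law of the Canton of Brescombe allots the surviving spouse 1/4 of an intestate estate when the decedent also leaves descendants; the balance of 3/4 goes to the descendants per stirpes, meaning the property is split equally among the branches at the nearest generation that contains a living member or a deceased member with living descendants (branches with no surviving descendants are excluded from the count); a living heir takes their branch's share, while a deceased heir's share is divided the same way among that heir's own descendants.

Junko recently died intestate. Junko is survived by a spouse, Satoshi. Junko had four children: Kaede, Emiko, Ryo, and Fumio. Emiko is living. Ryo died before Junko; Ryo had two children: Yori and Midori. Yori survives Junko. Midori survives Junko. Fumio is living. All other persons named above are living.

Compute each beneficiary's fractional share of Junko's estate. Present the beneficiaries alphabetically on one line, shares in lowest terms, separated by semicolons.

Emiko 3/16; Fumio 3/16; Kaede 3/16; Midori 3/32; Satoshi 1/4; Yori 3/32

Satoshi, as surviving spouse, takes 1/4.
The remaining 3/4 passes to Junko's descendants per stirpes.
The 3/4 is divided into 4 equal shares of 3/16 among Kaede, Emiko, Ryo, Fumio.
Kaede is living and takes 3/16.
Emiko is living and takes 3/16.
Ryo predeceased; the 3/16 allotted to Ryo's branch passes to Ryo's issue by representation.
The 3/16 is divided into 2 equal shares of 3/32 among Yori, Midori.
Yori is living and takes 3/32.
Midori is living and takes 3/32.
Fumio is living and takes 3/16.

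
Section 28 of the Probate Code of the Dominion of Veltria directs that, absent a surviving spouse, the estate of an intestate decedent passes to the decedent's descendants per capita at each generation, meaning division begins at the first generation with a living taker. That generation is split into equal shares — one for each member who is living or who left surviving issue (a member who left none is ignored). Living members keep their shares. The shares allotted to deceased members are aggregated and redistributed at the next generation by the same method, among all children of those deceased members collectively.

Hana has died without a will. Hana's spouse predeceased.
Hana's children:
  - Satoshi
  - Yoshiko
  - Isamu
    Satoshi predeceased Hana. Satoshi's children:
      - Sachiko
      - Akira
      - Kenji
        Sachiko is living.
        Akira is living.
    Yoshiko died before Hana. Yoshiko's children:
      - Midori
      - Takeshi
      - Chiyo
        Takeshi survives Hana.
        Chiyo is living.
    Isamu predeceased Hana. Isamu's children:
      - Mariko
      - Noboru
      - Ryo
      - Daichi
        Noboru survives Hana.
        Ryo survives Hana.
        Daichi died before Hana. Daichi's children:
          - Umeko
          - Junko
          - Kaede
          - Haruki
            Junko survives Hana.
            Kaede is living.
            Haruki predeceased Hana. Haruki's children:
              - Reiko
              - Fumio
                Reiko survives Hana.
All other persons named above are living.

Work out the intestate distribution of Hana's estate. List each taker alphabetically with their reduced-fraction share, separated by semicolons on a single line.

There is no surviving spouse, so the entire estate passes to Hana's descendants per capita at each generation.
No one at generation 1 (Satoshi, Yoshiko, Isamu) is living; moving to the next generation.
At generation 2 (Sachiko, Akira, Kenji, Midori, Takeshi, Chiyo, Mariko, Noboru, Ryo, Daichi) there are 10 shares of (1)/10 = 1/10 each.
Living: Sachiko, Akira, Kenji, Midori, Takeshi, Chiyo, Mariko, Noboru, and Ryo — each takes 1/10.
Deceased: Daichi. That 1/10 share is carried to generation 3.
At generation 3 (Umeko, Junko, Kaede, Haruki) there are 4 shares of (1/10)/4 = 1/40 each.
Living: Umeko, Junko, and Kaede — each takes 1/40.
Deceased: Haruki. That 1/40 share is carried to generation 4.
At generation 4 (Reiko, Fumio) there are 2 shares of (1/40)/2 = 1/80 each.
Living: Reiko and Fumio — each takes 1/80.

Akira 1/10; Chiyo 1/10; Fumio 1/80; Junko 1/40; Kaede 1/40; Kenji 1/10; Mariko 1/10; Midori 1/10; Noboru 1/10; Reiko 1/80; Ryo 1/10; Sachiko 1/10; Takeshi 1/10; Umeko 1/40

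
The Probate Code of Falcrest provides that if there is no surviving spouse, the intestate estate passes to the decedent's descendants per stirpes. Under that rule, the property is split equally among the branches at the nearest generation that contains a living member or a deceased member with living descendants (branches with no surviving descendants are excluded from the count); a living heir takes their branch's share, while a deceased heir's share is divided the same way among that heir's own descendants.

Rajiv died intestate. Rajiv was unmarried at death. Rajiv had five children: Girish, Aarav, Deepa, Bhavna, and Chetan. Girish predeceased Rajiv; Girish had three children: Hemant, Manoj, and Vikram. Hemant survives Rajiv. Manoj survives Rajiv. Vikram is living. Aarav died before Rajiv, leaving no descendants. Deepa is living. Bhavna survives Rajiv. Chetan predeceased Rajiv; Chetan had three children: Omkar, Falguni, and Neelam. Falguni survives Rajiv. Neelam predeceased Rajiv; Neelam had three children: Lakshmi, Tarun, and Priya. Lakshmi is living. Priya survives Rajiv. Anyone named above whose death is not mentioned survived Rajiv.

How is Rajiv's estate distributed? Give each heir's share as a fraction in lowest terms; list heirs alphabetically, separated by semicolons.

There is no surviving spouse, so the entire estate passes to Rajiv's descendants per stirpes.
Aarav left no surviving issue, so that branch lapses and is disregarded.
The estate is divided into 4 equal shares of 1/4 among Girish, Deepa, Bhavna, Chetan.
Girish predeceased; the 1/4 allotted to Girish's branch passes to Girish's issue by representation.
The 1/4 is divided into 3 equal shares of 1/12 among Hemant, Manoj, Vikram.
Hemant is living and takes 1/12.
Manoj is living and takes 1/12.
Vikram is living and takes 1/12.
Deepa is living and takes 1/4.
Bhavna is living and takes 1/4.
Chetan predeceased; the 1/4 allotted to Chetan's branch passes to Chetan's issue by representation.
The 1/4 is divided into 3 equal shares of 1/12 among Omkar, Falguni, Neelam.
Omkar is living and takes 1/12.
Falguni is living and takes 1/12.
Neelam predeceased; the 1/12 allotted to Neelam's branch passes to Neelam's issue by representation.
The 1/12 is divided into 3 equal shares of 1/36 among Lakshmi, Tarun, Priya.
Lakshmi is living and takes 1/36.
Tarun is living and takes 1/36.
Priya is living and takes 1/36.

Bhavna 1/4; Deepa 1/4; Falguni 1/12; Hemant 1/12; Lakshmi 1/36; Manoj 1/12; Omkar 1/12; Priya 1/36; Tarun 1/36; Vikram 1/12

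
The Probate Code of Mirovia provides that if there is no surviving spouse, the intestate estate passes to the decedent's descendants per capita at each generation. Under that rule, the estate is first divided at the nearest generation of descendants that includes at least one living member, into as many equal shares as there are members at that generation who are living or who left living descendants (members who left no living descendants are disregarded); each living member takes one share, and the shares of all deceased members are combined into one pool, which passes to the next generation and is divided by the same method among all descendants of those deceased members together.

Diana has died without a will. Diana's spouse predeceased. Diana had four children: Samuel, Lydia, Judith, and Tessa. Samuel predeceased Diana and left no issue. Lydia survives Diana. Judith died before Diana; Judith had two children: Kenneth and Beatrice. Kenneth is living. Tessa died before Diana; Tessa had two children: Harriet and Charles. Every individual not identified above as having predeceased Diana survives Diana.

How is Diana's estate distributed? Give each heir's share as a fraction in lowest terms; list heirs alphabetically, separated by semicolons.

Beatrice 1/6; Charles 1/6; Harriet 1/6; Kenneth 1/6; Lydia 1/3

There is no surviving spouse, so the entire estate passes to Diana's descendants per capita at each generation.
At generation 1 (Lydia, Judith, Tessa) there are 3 shares of (1)/3 = 1/3 each.
Living: Lydia — each takes 1/3.
Deceased: Judith and Tessa. Their combined 2/3 is pooled and carried to generation 2.
At generation 2 (Kenneth, Beatrice, Harriet, Charles) there are 4 shares of (2/3)/4 = 1/6 each.
Living: Kenneth, Beatrice, Harriet, and Charles — each takes 1/6.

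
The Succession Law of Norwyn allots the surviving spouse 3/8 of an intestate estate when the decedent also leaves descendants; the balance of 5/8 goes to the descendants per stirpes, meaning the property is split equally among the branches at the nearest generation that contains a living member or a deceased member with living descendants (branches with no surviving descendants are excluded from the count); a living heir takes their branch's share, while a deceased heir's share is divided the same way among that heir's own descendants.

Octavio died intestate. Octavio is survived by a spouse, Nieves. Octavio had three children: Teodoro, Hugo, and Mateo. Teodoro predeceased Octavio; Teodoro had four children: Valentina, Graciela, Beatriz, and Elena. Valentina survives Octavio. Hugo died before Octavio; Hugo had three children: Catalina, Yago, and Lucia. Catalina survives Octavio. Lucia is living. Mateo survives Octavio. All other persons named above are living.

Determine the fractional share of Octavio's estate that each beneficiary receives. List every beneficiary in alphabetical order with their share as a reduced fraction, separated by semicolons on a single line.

Nieves, as surviving spouse, takes 3/8.
The remaining 5/8 passes to Octavio's descendants per stirpes.
The 5/8 is divided into 3 equal shares of 5/24 among Teodoro, Hugo, Mateo.
Teodoro predeceased; the 5/24 allotted to Teodoro's branch passes to Teodoro's issue by representation.
The 5/24 is divided into 4 equal shares of 5/96 among Valentina, Graciela, Beatriz, Elena.
Valentina is living and takes 5/96.
Graciela is living and takes 5/96.
Beatriz is living and takes 5/96.
Elena is living and takes 5/96.
Hugo predeceased; the 5/24 allotted to Hugo's branch passes to Hugo's issue by representation.
The 5/24 is divided into 3 equal shares of 5/72 among Catalina, Yago, Lucia.
Catalina is living and takes 5/72.
Yago is living and takes 5/72.
Lucia is living and takes 5/72.
Mateo is living and takes 5/24.

Beatriz 5/96; Catalina 5/72; Elena 5/96; Graciela 5/96; Lucia 5/72; Mateo 5/24; Nieves 3/8; Valentina 5/96; Yago 5/72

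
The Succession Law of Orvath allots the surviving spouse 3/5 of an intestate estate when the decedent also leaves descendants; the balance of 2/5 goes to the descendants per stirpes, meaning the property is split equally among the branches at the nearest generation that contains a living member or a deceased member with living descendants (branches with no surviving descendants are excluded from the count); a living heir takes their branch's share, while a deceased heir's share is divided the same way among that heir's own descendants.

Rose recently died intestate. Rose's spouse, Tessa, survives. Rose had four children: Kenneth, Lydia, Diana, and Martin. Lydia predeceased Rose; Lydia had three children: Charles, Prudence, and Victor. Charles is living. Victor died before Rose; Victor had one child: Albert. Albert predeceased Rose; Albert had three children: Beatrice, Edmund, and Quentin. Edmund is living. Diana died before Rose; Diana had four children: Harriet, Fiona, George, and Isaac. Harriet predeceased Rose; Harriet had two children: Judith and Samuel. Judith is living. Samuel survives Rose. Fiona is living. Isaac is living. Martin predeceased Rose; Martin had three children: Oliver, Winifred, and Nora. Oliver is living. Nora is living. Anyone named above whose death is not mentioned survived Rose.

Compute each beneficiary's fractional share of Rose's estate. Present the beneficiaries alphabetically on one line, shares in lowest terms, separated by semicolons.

Beatrice 1/90; Charles 1/30; Edmund 1/90; Fiona 1/40; George 1/40; Isaac 1/40; Judith 1/80; Kenneth 1/10; Nora 1/30; Oliver 1/30; Prudence 1/30; Quentin 1/90; Samuel 1/80; Tessa 3/5; Winifred 1/30

Tessa, as surviving spouse, takes 3/5.
The remaining 2/5 passes to Rose's descendants per stirpes.
The 2/5 is divided into 4 equal shares of 1/10 among Kenneth, Lydia, Diana, Martin.
Kenneth is living and takes 1/10.
Lydia predeceased; the 1/10 allotted to Lydia's branch passes to Lydia's issue by representation.
The 1/10 is divided into 3 equal shares of 1/30 among Charles, Prudence, Victor.
Charles is living and takes 1/30.
Prudence is living and takes 1/30.
Victor predeceased; the 1/30 allotted to Victor's branch passes to Victor's issue by representation.
Albert's line is the sole branch at this level, so the full 1/30 passes to Albert's issue by representation.
The 1/30 is divided into 3 equal shares of 1/90 among Beatrice, Edmund, Quentin.
Beatrice is living and takes 1/90.
Edmund is living and takes 1/90.
Quentin is living and takes 1/90.
Diana predeceased; the 1/10 allotted to Diana's branch passes to Diana's issue by representation.
The 1/10 is divided into 4 equal shares of 1/40 among Harriet, Fiona, George, Isaac.
Harriet predeceased; the 1/40 allotted to Harriet's branch passes to Harriet's issue by representation.
The 1/40 is divided into 2 equal shares of 1/80 among Judith, Samuel.
Judith is living and takes 1/80.
Samuel is living and takes 1/80.
Fiona is living and takes 1/40.
George is living and takes 1/40.
Isaac is living and takes 1/40.
Martin predeceased; the 1/10 allotted to Martin's branch passes to Martin's issue by representation.
The 1/10 is divided into 3 equal shares of 1/30 among Oliver, Winifred, Nora.
Oliver is living and takes 1/30.
Winifred is living and takes 1/30.
Nora is living and takes 1/30.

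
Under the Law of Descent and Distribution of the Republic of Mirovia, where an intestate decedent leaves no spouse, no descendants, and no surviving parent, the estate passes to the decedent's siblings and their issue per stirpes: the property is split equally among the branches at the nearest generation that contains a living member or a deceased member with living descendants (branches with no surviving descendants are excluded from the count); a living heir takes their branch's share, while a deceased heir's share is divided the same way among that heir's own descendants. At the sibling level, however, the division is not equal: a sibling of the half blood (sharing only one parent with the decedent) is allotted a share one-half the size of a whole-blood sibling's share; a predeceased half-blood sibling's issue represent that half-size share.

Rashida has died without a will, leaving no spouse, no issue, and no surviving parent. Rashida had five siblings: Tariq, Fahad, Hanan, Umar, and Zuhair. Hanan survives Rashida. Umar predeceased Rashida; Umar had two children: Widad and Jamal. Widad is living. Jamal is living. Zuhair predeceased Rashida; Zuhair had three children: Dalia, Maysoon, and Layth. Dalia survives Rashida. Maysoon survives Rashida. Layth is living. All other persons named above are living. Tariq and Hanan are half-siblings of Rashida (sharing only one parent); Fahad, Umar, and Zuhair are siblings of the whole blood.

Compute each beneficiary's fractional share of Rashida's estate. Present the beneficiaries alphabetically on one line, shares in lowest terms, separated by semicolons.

No spouse, descendants, or parent survives, so the estate passes to Rashida's siblings per stirpes.
Half-blood siblings count for one-half the weight of whole-blood siblings at the initial division.
Dividing 1 in proportion to weights (total weight 4): Tariq (weight 1/2) → 1/8; Fahad (weight 1) → 1/4; Hanan (weight 1/2) → 1/8; Umar (weight 1) → 1/4; Zuhair (weight 1) → 1/4.
Tariq is living and takes 1/8.
Fahad is living and takes 1/4.
Hanan is living and takes 1/8.
Umar predeceased; the 1/4 allotted to Umar's branch passes to Umar's issue by representation.
The 1/4 is divided into 2 equal shares of 1/8 among Widad, Jamal.
Widad is living and takes 1/8.
Jamal is living and takes 1/8.
Zuhair predeceased; the 1/4 allotted to Zuhair's branch passes to Zuhair's issue by representation.
The 1/4 is divided into 3 equal shares of 1/12 among Dalia, Maysoon, Layth.
Dalia is living and takes 1/12.
Maysoon is living and takes 1/12.
Layth is living and takes 1/12.

Dalia 1/12; Fahad 1/4; Hanan 1/8; Jamal 1/8; Layth 1/12; Maysoon 1/12; Tariq 1/8; Widad 1/8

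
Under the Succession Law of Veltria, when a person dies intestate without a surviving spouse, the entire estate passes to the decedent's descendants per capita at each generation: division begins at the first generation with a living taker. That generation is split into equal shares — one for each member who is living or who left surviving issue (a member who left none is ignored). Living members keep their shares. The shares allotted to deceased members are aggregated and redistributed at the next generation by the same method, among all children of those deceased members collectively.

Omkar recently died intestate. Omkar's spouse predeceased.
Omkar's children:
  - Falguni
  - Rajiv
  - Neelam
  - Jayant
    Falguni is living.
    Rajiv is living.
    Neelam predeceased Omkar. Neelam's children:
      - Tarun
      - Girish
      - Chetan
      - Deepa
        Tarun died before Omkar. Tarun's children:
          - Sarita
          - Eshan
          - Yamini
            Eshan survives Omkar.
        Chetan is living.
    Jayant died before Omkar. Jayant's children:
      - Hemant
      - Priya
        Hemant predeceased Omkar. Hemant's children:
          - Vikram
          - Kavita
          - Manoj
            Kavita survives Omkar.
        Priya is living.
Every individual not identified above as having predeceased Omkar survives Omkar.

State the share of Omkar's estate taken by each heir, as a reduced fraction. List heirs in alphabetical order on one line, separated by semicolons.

There is no surviving spouse, so the entire estate passes to Omkar's descendants per capita at each generation.
At generation 1 (Falguni, Rajiv, Neelam, Jayant) there are 4 shares of (1)/4 = 1/4 each.
Living: Falguni and Rajiv — each takes 1/4.
Deceased: Neelam and Jayant. Their combined 1/2 is pooled and carried to generation 2.
At generation 2 (Tarun, Girish, Chetan, Deepa, Hemant, Priya) there are 6 shares of (1/2)/6 = 1/12 each.
Living: Girish, Chetan, Deepa, and Priya — each takes 1/12.
Deceased: Tarun and Hemant. Their combined 1/6 is pooled and carried to generation 3.
At generation 3 (Sarita, Eshan, Yamini, Vikram, Kavita, Manoj) there are 6 shares of (1/6)/6 = 1/36 each.
Living: Sarita, Eshan, Yamini, Vikram, Kavita, and Manoj — each takes 1/36.

Chetan 1/12; Deepa 1/12; Eshan 1/36; Falguni 1/4; Girish 1/12; Kavita 1/36; Manoj 1/36; Priya 1/12; Rajiv 1/4; Sarita 1/36; Vikram 1/36; Yamini 1/36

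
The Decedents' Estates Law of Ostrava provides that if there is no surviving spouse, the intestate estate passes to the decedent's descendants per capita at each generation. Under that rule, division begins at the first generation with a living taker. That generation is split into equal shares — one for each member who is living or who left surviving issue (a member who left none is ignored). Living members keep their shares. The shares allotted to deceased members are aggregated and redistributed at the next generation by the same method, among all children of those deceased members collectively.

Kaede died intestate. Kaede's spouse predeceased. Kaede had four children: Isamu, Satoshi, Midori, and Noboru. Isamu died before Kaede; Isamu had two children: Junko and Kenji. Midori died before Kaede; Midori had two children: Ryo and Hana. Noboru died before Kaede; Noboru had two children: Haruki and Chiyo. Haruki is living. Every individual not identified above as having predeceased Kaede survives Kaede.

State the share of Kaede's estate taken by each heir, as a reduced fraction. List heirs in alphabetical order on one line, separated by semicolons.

Chiyo 1/8; Hana 1/8; Haruki 1/8; Junko 1/8; Kenji 1/8; Ryo 1/8; Satoshi 1/4

There is no surviving spouse, so the entire estate passes to Kaede's descendants per capita at each generation.
At generation 1 (Isamu, Satoshi, Midori, Noboru) there are 4 shares of (1)/4 = 1/4 each.
Living: Satoshi — each takes 1/4.
Deceased: Isamu, Midori, and Noboru. Their combined 3/4 is pooled and carried to generation 2.
At generation 2 (Junko, Kenji, Ryo, Hana, Haruki, Chiyo) there are 6 shares of (3/4)/6 = 1/8 each.
Living: Junko, Kenji, Ryo, Hana, Haruki, and Chiyo — each takes 1/8.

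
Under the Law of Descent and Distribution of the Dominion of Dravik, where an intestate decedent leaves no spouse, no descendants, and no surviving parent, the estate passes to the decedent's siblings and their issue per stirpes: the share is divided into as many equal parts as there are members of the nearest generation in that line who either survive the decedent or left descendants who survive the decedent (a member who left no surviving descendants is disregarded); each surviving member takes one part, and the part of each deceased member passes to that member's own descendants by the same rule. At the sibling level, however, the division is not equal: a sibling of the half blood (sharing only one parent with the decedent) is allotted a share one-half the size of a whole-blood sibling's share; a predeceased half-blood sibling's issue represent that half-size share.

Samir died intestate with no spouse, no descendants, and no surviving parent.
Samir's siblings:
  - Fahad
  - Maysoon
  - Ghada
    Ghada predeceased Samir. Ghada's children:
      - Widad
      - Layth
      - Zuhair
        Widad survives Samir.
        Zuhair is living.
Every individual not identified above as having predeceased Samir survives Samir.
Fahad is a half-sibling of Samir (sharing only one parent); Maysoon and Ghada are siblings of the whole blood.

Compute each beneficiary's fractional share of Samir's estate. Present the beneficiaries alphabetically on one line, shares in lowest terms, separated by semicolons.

No spouse, descendants, or parent survives, so the estate passes to Samir's siblings per stirpes.
Half-blood siblings count for one-half the weight of whole-blood siblings at the initial division.
Dividing 1 in proportion to weights (total weight 5/2): Fahad (weight 1/2) → 1/5; Maysoon (weight 1) → 2/5; Ghada (weight 1) → 2/5.
Fahad is living and takes 1/5.
Maysoon is living and takes 2/5.
Ghada predeceased; the 2/5 allotted to Ghada's branch passes to Ghada's issue by representation.
The 2/5 is divided into 3 equal shares of 2/15 among Widad, Layth, Zuhair.
Widad is living and takes 2/15.
Layth is living and takes 2/15.
Zuhair is living and takes 2/15.

Fahad 1/5; Layth 2/15; Maysoon 2/5; Widad 2/15; Zuhair 2/15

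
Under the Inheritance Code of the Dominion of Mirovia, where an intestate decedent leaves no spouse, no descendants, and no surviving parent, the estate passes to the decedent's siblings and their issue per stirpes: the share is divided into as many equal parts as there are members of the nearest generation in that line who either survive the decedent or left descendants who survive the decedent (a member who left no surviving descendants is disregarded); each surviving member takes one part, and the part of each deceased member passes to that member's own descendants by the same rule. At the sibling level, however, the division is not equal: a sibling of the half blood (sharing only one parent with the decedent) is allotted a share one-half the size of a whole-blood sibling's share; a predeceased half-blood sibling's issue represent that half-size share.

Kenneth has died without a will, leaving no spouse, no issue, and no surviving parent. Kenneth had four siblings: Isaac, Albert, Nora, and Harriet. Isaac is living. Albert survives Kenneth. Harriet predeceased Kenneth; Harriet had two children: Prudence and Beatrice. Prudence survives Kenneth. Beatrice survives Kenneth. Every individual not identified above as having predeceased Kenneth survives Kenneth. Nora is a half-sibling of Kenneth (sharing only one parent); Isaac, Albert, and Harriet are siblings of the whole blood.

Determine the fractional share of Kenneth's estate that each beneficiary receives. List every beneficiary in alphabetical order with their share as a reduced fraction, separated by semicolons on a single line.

No spouse, descendants, or parent survives, so the estate passes to Kenneth's siblings per stirpes.
Half-blood siblings count for one-half the weight of whole-blood siblings at the initial division.
Dividing 1 in proportion to weights (total weight 7/2): Isaac (weight 1) → 2/7; Albert (weight 1) → 2/7; Nora (weight 1/2) → 1/7; Harriet (weight 1) → 2/7.
Isaac is living and takes 2/7.
Albert is living and takes 2/7.
Nora is living and takes 1/7.
Harriet predeceased; the 2/7 allotted to Harriet's branch passes to Harriet's issue by representation.
The 2/7 is divided into 2 equal shares of 1/7 among Prudence, Beatrice.
Prudence is living and takes 1/7.
Beatrice is living and takes 1/7.

Albert 2/7; Beatrice 1/7; Isaac 2/7; Nora 1/7; Prudence 1/7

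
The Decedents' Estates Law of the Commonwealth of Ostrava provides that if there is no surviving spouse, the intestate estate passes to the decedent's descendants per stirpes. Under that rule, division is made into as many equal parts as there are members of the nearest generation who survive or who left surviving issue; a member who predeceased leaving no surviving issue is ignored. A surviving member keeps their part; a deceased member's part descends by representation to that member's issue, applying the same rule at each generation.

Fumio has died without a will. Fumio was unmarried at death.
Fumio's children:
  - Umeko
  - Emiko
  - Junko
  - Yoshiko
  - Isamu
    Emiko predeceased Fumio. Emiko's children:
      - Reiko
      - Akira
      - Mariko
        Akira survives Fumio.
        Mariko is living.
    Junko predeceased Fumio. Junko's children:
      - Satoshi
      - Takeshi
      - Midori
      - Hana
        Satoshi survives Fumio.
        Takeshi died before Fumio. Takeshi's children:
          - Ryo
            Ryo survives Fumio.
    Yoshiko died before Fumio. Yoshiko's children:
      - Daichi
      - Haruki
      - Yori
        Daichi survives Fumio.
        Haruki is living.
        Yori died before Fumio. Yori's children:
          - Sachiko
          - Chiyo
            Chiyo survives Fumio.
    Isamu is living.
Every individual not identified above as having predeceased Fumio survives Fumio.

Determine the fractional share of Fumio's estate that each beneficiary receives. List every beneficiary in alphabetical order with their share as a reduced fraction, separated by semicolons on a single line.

There is no surviving spouse, so the entire estate passes to Fumio's descendants per stirpes.
The estate is divided into 5 equal shares of 1/5 among Umeko, Emiko, Junko, Yoshiko, Isamu.
Umeko is living and takes 1/5.
Emiko predeceased; the 1/5 allotted to Emiko's branch passes to Emiko's issue by representation.
The 1/5 is divided into 3 equal shares of 1/15 among Reiko, Akira, Mariko.
Reiko is living and takes 1/15.
Akira is living and takes 1/15.
Mariko is living and takes 1/15.
Junko predeceased; the 1/5 allotted to Junko's branch passes to Junko's issue by representation.
The 1/5 is divided into 4 equal shares of 1/20 among Satoshi, Takeshi, Midori, Hana.
Satoshi is living and takes 1/20.
Takeshi predeceased; the 1/20 allotted to Takeshi's branch passes to Takeshi's issue by representation.
Ryo is the sole taker at this level and receives the full 1/20.
Midori is living and takes 1/20.
Hana is living and takes 1/20.
Yoshiko predeceased; the 1/5 allotted to Yoshiko's branch passes to Yoshiko's issue by representation.
The 1/5 is divided into 3 equal shares of 1/15 among Daichi, Haruki, Yori.
Daichi is living and takes 1/15.
Haruki is living and takes 1/15.
Yori predeceased; the 1/15 allotted to Yori's branch passes to Yori's issue by representation.
The 1/15 is divided into 2 equal shares of 1/30 among Sachiko, Chiyo.
Sachiko is living and takes 1/30.
Chiyo is living and takes 1/30.
Isamu is living and takes 1/5.

Akira 1/15; Chiyo 1/30; Daichi 1/15; Hana 1/20; Haruki 1/15; Isamu 1/5; Mariko 1/15; Midori 1/20; Reiko 1/15; Ryo 1/20; Sachiko 1/30; Satoshi 1/20; Umeko 1/5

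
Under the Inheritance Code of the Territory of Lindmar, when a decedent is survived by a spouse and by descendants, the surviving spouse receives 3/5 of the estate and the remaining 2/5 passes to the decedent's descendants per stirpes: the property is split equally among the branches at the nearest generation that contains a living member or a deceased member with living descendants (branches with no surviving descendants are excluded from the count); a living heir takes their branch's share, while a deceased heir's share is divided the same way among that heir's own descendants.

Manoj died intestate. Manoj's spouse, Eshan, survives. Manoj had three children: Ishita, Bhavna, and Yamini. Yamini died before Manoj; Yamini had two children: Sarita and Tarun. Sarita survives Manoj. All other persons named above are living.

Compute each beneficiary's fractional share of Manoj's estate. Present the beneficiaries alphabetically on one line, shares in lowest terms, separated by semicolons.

Eshan, as surviving spouse, takes 3/5.
The remaining 2/5 passes to Manoj's descendants per stirpes.
The 2/5 is divided into 3 equal shares of 2/15 among Ishita, Bhavna, Yamini.
Ishita is living and takes 2/15.
Bhavna is living and takes 2/15.
Yamini predeceased; the 2/15 allotted to Yamini's branch passes to Yamini's issue by representation.
The 2/15 is divided into 2 equal shares of 1/15 among Sarita, Tarun.
Sarita is living and takes 1/15.
Tarun is living and takes 1/15.

Bhavna 2/15; Eshan 3/5; Ishita 2/15; Sarita 1/15; Tarun 1/15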